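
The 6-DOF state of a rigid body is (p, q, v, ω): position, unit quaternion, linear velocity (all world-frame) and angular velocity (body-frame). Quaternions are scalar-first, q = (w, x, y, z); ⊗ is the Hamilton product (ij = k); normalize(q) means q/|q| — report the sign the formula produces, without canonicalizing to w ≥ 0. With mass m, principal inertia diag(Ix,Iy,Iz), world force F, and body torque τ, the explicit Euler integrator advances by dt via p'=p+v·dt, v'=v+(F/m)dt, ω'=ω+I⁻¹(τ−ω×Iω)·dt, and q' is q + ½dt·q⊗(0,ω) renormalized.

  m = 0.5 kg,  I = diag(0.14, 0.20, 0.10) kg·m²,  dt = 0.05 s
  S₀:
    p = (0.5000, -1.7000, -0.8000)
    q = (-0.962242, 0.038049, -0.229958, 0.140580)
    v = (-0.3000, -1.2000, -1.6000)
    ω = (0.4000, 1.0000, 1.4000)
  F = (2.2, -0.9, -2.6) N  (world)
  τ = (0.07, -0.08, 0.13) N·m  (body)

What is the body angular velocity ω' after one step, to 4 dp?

ω' = (0.4750, 0.9744, 1.4530)

α = I⁻¹(τ − ω×Iω) = (1.5000, -0.5120, 1.0600)
ω + α·dt = (0.4750, 0.9744, 1.4530)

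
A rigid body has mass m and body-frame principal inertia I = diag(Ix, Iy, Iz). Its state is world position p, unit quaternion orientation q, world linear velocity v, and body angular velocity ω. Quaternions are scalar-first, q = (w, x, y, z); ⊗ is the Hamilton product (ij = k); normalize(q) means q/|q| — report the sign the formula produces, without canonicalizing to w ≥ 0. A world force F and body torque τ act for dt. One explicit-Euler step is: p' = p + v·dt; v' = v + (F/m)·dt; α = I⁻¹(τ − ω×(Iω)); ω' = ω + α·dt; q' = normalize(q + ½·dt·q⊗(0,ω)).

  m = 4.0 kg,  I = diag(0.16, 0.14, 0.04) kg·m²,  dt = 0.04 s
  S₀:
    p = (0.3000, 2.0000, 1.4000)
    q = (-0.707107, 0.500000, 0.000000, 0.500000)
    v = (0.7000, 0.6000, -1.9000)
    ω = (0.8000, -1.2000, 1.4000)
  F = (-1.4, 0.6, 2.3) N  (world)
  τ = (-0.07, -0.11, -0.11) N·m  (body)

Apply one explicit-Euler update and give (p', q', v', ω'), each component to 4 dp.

p' = (0.3280, 2.0240, 1.3240)
q' = (-0.7285, 0.5003, 0.0110, 0.4678)
v' = (0.6860, 0.6060, -1.8770)
ω' = (0.7405, -1.2698, 1.2708)

precession coupling ω×(Iω) = (0.1680, 0.1344, 0.0192)
(τ − ω×Iω)/I = (-1.4875, -1.7457, -3.2300)
new body rate ω' = (0.7405, -1.2698, 1.2708)
q⊗(0,ω) = (-1.1000000, 0.0343144, 0.5485284, -1.5899498)
q + ½dt·q⊗(0,ω), renormalized = (-0.7285, 0.5003, 0.0110, 0.4678)
p + v·dt = (0.3280, 2.0240, 1.3240)
v + (F/m)dt = (0.6860, 0.6060, -1.8770)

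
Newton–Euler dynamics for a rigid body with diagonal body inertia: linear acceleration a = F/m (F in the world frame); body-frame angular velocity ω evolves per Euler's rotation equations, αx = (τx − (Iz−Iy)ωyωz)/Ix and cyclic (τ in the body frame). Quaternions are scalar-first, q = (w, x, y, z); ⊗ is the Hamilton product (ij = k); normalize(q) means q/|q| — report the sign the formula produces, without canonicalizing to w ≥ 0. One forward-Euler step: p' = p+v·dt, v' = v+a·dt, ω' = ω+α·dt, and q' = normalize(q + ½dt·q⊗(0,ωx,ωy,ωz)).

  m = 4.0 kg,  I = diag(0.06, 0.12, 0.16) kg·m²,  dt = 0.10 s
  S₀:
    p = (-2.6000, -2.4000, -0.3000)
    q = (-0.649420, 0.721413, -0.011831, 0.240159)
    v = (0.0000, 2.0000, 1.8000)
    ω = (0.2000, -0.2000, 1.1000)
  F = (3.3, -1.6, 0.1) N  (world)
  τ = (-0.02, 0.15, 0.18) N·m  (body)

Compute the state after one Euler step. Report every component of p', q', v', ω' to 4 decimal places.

p + v·dt = (-2.6000, -2.2000, -0.1200)
v + (F/m)dt = (0.0825, 1.9600, 1.8025)
ω×(Iω) gyroscopic = (-0.0088, -0.0220, -0.0024)
(τ − ω×Iω)/I = (-0.1867, 1.4333, 1.1400)
ω + α·dt = (0.1813, -0.0567, 1.2140)
Hamilton product q⊗(0,ω) = (-0.4108237, -0.0948663, -0.6156385, -0.8562784)
q' = normalize(q + ½dt·q⊗(0,ω)) = (-0.6689, 0.7155, -0.0425, 0.1970)

p' = (-2.6000, -2.2000, -0.1200)
q' = (-0.6689, 0.7155, -0.0425, 0.1970)
v' = (0.0825, 1.9600, 1.8025)
ω' = (0.1813, -0.0567, 1.2140)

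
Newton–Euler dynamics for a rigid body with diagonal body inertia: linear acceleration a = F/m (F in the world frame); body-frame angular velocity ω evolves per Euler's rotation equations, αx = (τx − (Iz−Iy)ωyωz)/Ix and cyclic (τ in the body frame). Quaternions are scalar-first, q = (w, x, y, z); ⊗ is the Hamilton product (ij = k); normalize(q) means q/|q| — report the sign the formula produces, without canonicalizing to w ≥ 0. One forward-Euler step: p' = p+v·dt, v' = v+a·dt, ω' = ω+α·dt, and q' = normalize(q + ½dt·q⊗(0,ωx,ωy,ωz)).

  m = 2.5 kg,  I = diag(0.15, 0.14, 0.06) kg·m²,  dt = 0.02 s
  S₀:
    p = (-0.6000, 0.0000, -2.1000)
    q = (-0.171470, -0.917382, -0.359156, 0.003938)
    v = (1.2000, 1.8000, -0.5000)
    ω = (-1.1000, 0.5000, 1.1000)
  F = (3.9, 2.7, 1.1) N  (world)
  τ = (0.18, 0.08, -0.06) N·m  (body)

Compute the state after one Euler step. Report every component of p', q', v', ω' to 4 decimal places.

precession coupling ω×(Iω) = (-0.0440, -0.1089, 0.0055)
angular accel α = (1.4933, 1.3493, -1.0917)
ω' = ω + α·dt = (-1.0701, 0.5270, 1.0782)
q⊗(0,ω) = (-0.8338740, -0.2084236, 0.9190534, -1.0423796)
updated quaternion q' = (-0.1798, -0.9193, -0.3499, -0.0065)
p + v·dt = (-0.5760, 0.0360, -2.1100)
v' = v + a·dt = (1.2312, 1.8216, -0.4912)

p' = (-0.5760, 0.0360, -2.1100)
q' = (-0.1798, -0.9193, -0.3499, -0.0065)
v' = (1.2312, 1.8216, -0.4912)
ω' = (-1.0701, 0.5270, 1.0782)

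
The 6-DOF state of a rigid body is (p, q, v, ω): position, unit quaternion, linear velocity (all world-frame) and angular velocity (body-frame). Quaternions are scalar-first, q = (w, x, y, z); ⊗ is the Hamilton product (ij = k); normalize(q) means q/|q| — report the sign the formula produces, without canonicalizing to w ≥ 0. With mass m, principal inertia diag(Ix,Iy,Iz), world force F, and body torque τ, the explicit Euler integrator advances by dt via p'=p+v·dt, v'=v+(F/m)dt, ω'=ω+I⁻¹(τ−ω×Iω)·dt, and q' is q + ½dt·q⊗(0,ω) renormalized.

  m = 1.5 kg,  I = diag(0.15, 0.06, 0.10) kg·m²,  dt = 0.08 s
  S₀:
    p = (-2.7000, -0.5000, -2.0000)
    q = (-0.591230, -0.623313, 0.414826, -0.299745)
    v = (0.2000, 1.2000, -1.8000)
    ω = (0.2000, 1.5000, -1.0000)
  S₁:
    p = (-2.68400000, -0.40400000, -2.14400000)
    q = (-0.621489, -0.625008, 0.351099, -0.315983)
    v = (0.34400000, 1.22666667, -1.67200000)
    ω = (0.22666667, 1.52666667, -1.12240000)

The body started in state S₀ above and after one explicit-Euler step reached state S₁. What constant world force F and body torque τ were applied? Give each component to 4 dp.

ω₁ − ω₀ = (0.02666667, 0.02666667, -0.12240000)
precession coupling = (-0.0600, -0.0100, -0.0270)
I·α + gyro = (-0.0100, 0.0100, -0.1800)
Δv = v₁−v₀ = (0.14400000, 0.02666667, 0.12800000)
applied force F = (2.7000, 0.5000, 2.4000)

F = (2.7000, 0.5000, 2.4000)
τ = (-0.0100, 0.0100, -0.1800)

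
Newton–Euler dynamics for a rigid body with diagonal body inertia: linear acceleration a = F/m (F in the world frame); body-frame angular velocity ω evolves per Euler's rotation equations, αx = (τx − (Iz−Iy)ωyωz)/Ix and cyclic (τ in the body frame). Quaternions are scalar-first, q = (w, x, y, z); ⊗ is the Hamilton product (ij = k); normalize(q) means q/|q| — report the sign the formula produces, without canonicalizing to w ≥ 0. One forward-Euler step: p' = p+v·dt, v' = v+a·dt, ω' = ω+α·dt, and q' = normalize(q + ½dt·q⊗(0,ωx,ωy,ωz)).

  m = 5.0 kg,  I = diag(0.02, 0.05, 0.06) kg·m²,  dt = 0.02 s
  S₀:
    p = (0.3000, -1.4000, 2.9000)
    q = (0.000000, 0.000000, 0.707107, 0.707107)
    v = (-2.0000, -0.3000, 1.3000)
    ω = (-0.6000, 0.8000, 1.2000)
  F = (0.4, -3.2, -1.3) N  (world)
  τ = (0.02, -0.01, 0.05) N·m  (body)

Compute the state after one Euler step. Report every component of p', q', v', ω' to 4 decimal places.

a = F/m = (0.0800, -0.6400, -0.2600)
new position p' = (0.2600, -1.4060, 2.9260)
v + (F/m)dt = (-1.9984, -0.3128, 1.2948)
ω×(Iω) gyroscopic = (0.0096, 0.0288, -0.0144)
(τ − ω×Iω)/I = (0.5200, -0.7760, 1.0733)
ω' = ω + α·dt = (-0.5896, 0.7845, 1.2215)
Hamilton product q⊗(0,ω) = (-1.4142140, 0.2828428, -0.4242642, 0.4242642)
updated quaternion q' = (-0.0141, 0.0028, 0.7028, 0.7113)

p' = (0.2600, -1.4060, 2.9260)
q' = (-0.0141, 0.0028, 0.7028, 0.7113)
v' = (-1.9984, -0.3128, 1.2948)
ω' = (-0.5896, 0.7845, 1.2215)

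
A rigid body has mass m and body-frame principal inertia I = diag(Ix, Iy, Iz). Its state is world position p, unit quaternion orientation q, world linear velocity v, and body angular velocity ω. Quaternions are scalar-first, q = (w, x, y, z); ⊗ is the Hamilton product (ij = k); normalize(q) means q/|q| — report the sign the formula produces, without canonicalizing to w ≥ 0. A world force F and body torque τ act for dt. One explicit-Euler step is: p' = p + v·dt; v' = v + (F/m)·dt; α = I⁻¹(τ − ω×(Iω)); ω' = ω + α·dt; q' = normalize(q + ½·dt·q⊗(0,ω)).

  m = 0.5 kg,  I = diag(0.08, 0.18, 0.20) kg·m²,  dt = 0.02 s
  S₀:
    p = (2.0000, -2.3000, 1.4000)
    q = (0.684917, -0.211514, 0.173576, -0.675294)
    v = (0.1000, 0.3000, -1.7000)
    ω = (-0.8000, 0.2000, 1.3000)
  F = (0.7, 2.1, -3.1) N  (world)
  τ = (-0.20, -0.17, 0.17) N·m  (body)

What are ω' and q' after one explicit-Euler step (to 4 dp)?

gyro term ω×Iω = (0.0052, 0.1248, -0.0160)
angular accel α = (-2.5650, -1.6378, 0.9300)
ω' = ω + α·dt = (-0.8513, 0.1672, 1.3186)
q⊗(0,ω) = (0.6739558, -0.1872260, 0.9521868, 0.9869501)
updated quaternion q' = (0.6916, -0.2134, 0.1831, -0.6653)

ω' = (-0.8513, 0.1672, 1.3186)
q' = (0.6916, -0.2134, 0.1831, -0.6653)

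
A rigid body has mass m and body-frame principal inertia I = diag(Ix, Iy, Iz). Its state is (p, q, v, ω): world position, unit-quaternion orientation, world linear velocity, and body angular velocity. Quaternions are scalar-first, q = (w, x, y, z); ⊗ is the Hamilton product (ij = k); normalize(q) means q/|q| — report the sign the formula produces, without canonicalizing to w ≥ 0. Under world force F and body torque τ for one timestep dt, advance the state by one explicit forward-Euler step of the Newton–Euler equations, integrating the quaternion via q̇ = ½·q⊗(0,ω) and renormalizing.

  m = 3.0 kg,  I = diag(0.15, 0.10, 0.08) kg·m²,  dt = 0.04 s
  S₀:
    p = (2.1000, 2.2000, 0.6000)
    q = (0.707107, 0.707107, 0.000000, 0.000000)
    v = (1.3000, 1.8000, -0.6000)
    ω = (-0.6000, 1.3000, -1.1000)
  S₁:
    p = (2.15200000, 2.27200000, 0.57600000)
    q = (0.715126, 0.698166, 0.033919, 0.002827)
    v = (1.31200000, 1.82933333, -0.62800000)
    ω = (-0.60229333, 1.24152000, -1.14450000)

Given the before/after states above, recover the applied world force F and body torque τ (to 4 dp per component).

v₁ − v₀ = (0.01200000, 0.02933333, -0.02800000)
applied force F = (0.9000, 2.2000, -2.1000)
Δω = ω₁−ω₀ = (-0.00229333, -0.05848000, -0.04450000)
τ = I·(Δω/dt) + ω₀×(Iω₀) = (0.0200, -0.1000, -0.0500)

F = (0.9000, 2.2000, -2.1000)
τ = (0.0200, -0.1000, -0.0500)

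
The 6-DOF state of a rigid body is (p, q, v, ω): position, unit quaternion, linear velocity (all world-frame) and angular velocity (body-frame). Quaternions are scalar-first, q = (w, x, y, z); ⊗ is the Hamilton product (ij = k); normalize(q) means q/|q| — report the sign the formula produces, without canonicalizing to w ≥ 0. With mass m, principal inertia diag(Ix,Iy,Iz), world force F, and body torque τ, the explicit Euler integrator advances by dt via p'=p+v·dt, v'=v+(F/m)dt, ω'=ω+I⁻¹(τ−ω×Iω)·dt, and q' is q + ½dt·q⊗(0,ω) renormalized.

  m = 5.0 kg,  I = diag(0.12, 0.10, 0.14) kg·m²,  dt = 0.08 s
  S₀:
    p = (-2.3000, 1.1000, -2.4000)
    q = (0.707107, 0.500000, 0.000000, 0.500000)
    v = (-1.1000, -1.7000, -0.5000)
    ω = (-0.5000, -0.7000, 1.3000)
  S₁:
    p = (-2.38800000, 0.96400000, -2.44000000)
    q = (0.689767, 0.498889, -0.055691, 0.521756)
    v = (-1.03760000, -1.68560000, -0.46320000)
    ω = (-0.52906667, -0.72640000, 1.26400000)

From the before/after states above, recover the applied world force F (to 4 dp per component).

F = (3.9000, 0.9000, 2.3000)

v₁ − v₀ = (0.06240000, 0.01440000, 0.03680000)
F = m·Δv/dt = (3.9000, 0.9000, 2.3000)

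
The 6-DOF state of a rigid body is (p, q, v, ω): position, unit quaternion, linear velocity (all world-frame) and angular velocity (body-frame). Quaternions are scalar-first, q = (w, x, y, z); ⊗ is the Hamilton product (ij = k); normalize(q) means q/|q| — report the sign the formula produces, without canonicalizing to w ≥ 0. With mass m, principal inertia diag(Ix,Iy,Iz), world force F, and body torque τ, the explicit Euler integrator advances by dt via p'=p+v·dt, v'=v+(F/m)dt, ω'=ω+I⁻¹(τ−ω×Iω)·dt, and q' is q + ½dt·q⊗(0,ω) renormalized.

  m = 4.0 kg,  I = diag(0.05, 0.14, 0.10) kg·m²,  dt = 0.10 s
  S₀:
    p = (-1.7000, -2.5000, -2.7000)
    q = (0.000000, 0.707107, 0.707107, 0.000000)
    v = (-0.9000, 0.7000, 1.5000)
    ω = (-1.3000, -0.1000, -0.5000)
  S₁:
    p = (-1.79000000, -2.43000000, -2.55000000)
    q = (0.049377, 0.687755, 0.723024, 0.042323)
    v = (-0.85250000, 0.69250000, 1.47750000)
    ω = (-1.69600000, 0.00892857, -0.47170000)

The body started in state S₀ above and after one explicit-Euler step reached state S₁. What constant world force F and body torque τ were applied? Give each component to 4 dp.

F = (1.9000, -0.3000, -0.9000)
τ = (-0.2000, 0.1200, 0.0400)

Δω = ω₁−ω₀ = (-0.39600000, 0.10892857, 0.02830000)
τ = I·(Δω/dt) + ω₀×(Iω₀) = (-0.2000, 0.1200, 0.0400)
Δv = v₁−v₀ = (0.04750000, -0.00750000, -0.02250000)
m·(v₁−v₀)/dt = (1.9000, -0.3000, -0.9000)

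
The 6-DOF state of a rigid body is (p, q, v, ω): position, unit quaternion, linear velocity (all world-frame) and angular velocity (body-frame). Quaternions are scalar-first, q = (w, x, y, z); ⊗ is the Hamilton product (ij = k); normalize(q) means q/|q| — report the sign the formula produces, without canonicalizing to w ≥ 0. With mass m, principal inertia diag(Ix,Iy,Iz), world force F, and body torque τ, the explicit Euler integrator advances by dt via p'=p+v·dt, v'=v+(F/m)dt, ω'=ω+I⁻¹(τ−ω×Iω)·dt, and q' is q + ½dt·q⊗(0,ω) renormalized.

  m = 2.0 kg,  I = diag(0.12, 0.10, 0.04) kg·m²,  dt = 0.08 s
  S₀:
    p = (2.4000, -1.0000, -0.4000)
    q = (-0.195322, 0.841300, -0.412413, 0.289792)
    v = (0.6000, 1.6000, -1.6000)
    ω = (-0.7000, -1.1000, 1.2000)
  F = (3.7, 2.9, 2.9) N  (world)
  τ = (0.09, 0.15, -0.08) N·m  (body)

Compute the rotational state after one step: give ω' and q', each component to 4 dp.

gyro term ω×Iω = (0.0792, -0.0672, -0.0154)
α = I⁻¹(τ − ω×Iω) = (0.0900, 2.1720, -1.6150)
ω + α·dt = (-0.6928, -0.9262, 1.0708)
2q̇ = q⊗(0,ω) = (-0.2124947, -0.0393990, -0.9975602, -1.4485055)
q + ½dt·q⊗(0,ω), renormalized = (-0.2033, 0.8376, -0.4512, 0.2313)

ω' = (-0.6928, -0.9262, 1.0708)
q' = (-0.2033, 0.8376, -0.4512, 0.2313)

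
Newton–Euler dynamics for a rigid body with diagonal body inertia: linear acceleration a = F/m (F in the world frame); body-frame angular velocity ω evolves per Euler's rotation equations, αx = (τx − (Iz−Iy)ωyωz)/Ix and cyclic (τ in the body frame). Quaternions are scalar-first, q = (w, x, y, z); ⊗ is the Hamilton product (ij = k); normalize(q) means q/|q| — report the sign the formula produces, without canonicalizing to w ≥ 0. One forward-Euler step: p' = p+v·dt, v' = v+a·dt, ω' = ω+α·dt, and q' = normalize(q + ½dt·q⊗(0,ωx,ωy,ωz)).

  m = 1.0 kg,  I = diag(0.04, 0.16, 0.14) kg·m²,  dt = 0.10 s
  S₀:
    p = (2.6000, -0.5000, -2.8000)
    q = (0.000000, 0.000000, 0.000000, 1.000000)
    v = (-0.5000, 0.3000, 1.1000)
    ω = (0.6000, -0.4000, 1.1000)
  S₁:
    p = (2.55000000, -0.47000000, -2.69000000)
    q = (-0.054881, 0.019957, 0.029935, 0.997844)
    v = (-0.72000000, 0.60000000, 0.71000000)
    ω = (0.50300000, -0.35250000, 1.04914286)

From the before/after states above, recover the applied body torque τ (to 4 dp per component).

τ = (-0.0300, 0.0100, -0.1000)

Δω = ω₁−ω₀ = (-0.09700000, 0.04750000, -0.05085714)
gyro term ω₀×Iω₀ = (0.0088, -0.0660, -0.0288)
τ = I·(Δω/dt) + ω₀×(Iω₀) = (-0.0300, 0.0100, -0.1000)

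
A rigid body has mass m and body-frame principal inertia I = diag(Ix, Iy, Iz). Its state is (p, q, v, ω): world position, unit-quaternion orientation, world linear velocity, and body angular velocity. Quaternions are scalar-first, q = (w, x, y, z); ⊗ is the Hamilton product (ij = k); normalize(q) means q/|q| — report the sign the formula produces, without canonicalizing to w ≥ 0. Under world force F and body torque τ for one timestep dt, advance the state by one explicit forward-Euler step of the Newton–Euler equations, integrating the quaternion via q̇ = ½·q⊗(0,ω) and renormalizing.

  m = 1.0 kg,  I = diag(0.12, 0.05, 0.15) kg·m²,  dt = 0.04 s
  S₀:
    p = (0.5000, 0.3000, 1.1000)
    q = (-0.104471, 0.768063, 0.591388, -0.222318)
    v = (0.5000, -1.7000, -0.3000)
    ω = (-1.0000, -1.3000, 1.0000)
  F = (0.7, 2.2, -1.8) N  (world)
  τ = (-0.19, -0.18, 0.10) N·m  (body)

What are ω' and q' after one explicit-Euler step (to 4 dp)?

ω' = (-1.0200, -1.4680, 1.0509)
q' = (-0.0692, 0.7756, 0.5828, -0.2324)

(τ − ω×Iω)/I = (-0.5000, -4.2000, 1.2733)
new body rate ω' = (-1.0200, -1.4680, 1.0509)
q⊗(0,ω) = (1.7591854, 0.4068456, -0.4099327, -0.5115649)
q' = normalize(q + ½dt·q⊗(0,ω)) = (-0.0692, 0.7756, 0.5828, -0.2324)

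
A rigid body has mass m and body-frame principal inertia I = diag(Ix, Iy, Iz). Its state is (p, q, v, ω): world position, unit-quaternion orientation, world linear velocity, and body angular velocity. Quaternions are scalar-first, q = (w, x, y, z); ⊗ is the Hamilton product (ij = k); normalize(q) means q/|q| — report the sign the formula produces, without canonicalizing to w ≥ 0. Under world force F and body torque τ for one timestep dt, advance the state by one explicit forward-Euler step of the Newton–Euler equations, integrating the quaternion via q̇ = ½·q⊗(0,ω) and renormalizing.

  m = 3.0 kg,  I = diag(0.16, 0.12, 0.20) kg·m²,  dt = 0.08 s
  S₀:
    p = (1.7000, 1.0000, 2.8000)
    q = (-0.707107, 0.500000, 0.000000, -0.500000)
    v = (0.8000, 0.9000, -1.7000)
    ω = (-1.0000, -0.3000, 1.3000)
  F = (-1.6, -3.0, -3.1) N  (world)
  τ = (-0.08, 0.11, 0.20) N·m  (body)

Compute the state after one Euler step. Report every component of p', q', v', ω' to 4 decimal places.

p' = (1.7640, 1.0720, 2.6640)
q' = (-0.6596, 0.5211, 0.0025, -0.5416)
v' = (0.7573, 0.8200, -1.7827)
ω' = (-1.0244, -0.2613, 1.3848)

angular accel α = (-0.3050, 0.4833, 1.0600)
ω' = ω + α·dt = (-1.0244, -0.2613, 1.3848)
2q̇ = q⊗(0,ω) = (1.1500000, 0.5571070, 0.0621321, -1.0692391)
updated quaternion q' = (-0.6596, 0.5211, 0.0025, -0.5416)
p' = p + v·dt = (1.7640, 1.0720, 2.6640)
new velocity v' = (0.7573, 0.8200, -1.7827)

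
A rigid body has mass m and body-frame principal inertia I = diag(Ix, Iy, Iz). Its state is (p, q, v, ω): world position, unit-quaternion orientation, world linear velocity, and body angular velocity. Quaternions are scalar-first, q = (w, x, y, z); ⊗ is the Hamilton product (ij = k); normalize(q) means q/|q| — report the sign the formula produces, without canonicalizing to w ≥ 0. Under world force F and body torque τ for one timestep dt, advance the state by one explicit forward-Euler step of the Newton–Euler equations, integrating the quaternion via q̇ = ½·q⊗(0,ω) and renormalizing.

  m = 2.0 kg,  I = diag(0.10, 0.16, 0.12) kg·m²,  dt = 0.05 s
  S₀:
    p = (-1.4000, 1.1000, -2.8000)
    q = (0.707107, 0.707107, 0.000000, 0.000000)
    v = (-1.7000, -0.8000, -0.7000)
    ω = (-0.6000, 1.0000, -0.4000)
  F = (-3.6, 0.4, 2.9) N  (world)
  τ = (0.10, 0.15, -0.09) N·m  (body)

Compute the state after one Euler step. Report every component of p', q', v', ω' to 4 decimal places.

a = F/m = (-1.8000, 0.2000, 1.4500)
new position p' = (-1.4850, 1.0600, -2.8350)
v + (F/m)dt = (-1.7900, -0.7900, -0.6275)
precession coupling ω×(Iω) = (0.0160, -0.0048, -0.0360)
angular accel α = (0.8400, 0.9675, -0.4500)
new body rate ω' = (-0.5580, 1.0484, -0.4225)
q⊗(0,ω) = (0.4242642, -0.4242642, 0.9899498, 0.4242642)
q' = normalize(q + ½dt·q⊗(0,ω)) = (0.7174, 0.6962, 0.0247, 0.0106)

p' = (-1.4850, 1.0600, -2.8350)
q' = (0.7174, 0.6962, 0.0247, 0.0106)
v' = (-1.7900, -0.7900, -0.6275)
ω' = (-0.5580, 1.0484, -0.4225)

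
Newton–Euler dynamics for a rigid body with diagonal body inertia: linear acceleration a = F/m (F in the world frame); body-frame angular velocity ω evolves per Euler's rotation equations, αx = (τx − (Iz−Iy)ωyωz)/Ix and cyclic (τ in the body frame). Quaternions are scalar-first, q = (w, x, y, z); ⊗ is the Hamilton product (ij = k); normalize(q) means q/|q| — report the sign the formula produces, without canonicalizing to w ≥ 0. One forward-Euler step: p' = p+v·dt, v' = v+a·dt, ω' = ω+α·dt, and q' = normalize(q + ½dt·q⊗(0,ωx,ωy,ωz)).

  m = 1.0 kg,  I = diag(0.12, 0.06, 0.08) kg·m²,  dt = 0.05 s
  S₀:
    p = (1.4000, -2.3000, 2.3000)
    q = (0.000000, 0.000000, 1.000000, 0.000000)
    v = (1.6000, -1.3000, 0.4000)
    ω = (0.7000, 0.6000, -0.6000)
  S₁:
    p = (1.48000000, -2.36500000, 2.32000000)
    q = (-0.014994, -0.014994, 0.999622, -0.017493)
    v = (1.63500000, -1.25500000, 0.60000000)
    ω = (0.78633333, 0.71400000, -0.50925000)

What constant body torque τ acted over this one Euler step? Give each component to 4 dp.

rate change Δω = (0.08633333, 0.11400000, 0.09075000)
gyro term ω₀×Iω₀ = (-0.0072, -0.0168, -0.0252)
applied torque τ = (0.2000, 0.1200, 0.1200)

τ = (0.2000, 0.1200, 0.1200)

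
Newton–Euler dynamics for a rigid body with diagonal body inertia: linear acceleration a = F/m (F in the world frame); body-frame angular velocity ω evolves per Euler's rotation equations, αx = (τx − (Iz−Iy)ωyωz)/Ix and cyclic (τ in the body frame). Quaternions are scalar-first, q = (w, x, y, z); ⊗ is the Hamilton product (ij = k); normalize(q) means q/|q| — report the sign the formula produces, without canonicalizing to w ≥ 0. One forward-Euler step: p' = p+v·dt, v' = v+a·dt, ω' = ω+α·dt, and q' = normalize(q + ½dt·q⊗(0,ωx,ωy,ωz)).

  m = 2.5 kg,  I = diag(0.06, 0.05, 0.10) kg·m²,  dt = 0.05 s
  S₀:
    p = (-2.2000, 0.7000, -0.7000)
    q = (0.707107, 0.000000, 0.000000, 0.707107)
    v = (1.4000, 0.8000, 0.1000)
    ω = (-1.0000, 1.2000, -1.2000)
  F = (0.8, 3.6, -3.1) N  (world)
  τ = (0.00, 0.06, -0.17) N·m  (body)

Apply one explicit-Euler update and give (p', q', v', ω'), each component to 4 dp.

p' = (-2.1300, 0.7400, -0.6950)
q' = (0.7274, -0.0388, 0.0035, 0.6851)
v' = (1.4160, 0.8720, 0.0380)
ω' = (-0.9400, 1.3080, -1.2910)

gyro term ω×Iω = (-0.0720, -0.0480, 0.0120)
α = I⁻¹(τ − ω×Iω) = (1.2000, 2.1600, -1.8200)
ω' = ω + α·dt = (-0.9400, 1.3080, -1.2910)
q⊗(0,ω) = (0.8485284, -1.5556354, 0.1414214, -0.8485284)
q' = normalize(q + ½dt·q⊗(0,ω)) = (0.7274, -0.0388, 0.0035, 0.6851)
linear accel F/m = (0.3200, 1.4400, -1.2400)
p' = p + v·dt = (-2.1300, 0.7400, -0.6950)
v' = v + a·dt = (1.4160, 0.8720, 0.0380)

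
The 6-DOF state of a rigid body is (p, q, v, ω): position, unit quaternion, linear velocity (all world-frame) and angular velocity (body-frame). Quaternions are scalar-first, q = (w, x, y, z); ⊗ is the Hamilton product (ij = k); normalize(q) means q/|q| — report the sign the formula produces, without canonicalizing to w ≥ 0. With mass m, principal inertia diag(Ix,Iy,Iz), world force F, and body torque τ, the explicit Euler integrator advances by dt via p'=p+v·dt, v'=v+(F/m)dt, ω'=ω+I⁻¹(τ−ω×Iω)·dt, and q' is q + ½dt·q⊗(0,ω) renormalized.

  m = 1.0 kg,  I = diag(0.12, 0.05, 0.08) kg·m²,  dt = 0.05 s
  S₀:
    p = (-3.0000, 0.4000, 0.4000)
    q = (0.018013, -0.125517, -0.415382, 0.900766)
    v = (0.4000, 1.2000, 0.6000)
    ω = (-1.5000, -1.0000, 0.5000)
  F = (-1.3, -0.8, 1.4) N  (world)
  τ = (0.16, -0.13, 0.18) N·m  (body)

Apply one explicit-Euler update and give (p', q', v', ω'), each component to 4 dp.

p' = (-2.9800, 0.4600, 0.4300)
q' = (-0.0083, -0.1087, -0.4476, 0.8876)
v' = (0.3350, 1.1600, 0.6700)
ω' = (-1.4271, -1.1000, 0.6781)

ω×(Iω) gyroscopic = (-0.0150, -0.0300, -0.1050)
α = I⁻¹(τ − ω×Iω) = (1.4583, -2.0000, 3.5625)
new body rate ω' = (-1.4271, -1.1000, 0.6781)
q⊗(0,ω) = (-1.0540405, 0.6660555, -1.3064035, -0.4885495)
q + ½dt·q⊗(0,ω), renormalized = (-0.0083, -0.1087, -0.4476, 0.8876)
linear accel F/m = (-1.3000, -0.8000, 1.4000)
p' = p + v·dt = (-2.9800, 0.4600, 0.4300)
v' = v + a·dt = (0.3350, 1.1600, 0.6700)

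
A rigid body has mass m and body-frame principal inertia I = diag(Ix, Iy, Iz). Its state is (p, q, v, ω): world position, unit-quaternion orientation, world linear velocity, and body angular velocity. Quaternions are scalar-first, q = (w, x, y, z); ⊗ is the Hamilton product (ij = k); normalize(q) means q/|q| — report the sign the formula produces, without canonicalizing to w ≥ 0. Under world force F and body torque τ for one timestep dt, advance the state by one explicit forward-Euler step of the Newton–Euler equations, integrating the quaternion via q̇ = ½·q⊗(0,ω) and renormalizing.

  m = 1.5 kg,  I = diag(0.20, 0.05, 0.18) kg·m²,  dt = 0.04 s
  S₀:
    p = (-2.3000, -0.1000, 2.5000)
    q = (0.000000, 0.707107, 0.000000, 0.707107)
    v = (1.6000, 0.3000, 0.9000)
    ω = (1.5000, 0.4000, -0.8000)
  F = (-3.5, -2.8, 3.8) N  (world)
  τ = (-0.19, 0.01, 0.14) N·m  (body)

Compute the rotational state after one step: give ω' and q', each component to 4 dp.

ω×(Iω) gyroscopic = (-0.0416, -0.0240, -0.0900)
α = I⁻¹(τ − ω×Iω) = (-0.7420, 0.6800, 1.2778)
ω' = ω + α·dt = (1.4703, 0.4272, -0.7489)
q⊗(0,ω) = (-0.4949749, -0.2828428, 1.6263461, 0.2828428)
q + ½dt·q⊗(0,ω), renormalized = (-0.0099, 0.7010, 0.0325, 0.7123)

ω' = (1.4703, 0.4272, -0.7489)
q' = (-0.0099, 0.7010, 0.0325, 0.7123)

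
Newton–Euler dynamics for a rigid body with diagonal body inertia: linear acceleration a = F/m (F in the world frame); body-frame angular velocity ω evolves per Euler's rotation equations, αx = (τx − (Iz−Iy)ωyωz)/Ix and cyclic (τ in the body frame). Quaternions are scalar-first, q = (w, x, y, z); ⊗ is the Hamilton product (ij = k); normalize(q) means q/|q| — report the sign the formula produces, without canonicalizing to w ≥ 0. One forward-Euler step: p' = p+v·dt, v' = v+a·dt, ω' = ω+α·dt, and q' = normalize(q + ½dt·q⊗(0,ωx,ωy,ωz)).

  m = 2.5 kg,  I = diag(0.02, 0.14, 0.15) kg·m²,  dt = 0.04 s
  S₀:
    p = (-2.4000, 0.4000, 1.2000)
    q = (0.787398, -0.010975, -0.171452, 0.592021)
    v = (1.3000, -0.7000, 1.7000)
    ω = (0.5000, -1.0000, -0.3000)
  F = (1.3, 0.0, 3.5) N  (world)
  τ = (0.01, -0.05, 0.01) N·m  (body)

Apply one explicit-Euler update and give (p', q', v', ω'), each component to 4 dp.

precession coupling ω×(Iω) = (0.0030, 0.0195, -0.0600)
angular accel α = (0.3500, -0.4964, 0.4667)
new body rate ω' = (0.5140, -1.0199, -0.2813)
q⊗(0,ω) = (0.0116418, 1.0371556, -0.4946800, -0.1395184)
updated quaternion q' = (0.7874, 0.0098, -0.1813, 0.5891)
p + v·dt = (-2.3480, 0.3720, 1.2680)
new velocity v' = (1.3208, -0.7000, 1.7560)

p' = (-2.3480, 0.3720, 1.2680)
q' = (0.7874, 0.0098, -0.1813, 0.5891)
v' = (1.3208, -0.7000, 1.7560)
ω' = (0.5140, -1.0199, -0.2813)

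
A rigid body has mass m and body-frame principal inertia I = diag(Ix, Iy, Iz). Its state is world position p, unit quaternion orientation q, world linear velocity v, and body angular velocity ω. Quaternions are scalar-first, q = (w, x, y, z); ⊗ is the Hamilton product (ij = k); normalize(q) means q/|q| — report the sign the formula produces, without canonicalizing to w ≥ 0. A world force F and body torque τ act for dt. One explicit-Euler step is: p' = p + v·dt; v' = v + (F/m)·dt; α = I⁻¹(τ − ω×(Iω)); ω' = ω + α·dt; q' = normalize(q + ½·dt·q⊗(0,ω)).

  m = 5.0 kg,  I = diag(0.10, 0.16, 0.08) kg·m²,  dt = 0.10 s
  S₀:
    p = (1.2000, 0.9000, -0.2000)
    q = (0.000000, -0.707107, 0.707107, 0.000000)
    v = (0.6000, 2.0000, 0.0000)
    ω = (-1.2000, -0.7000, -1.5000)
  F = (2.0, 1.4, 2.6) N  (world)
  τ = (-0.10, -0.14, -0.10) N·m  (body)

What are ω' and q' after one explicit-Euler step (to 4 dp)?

ω' = (-1.2160, -0.8100, -1.6880)
q' = (-0.0176, -0.7562, 0.6507, 0.0668)

precession coupling ω×(Iω) = (-0.0840, 0.0360, 0.0504)
angular accel α = (-0.1600, -1.1000, -1.8800)
ω + α·dt = (-1.2160, -0.8100, -1.6880)
Hamilton product q⊗(0,ω) = (-0.3535535, -1.0606605, -1.0606605, 1.3435033)
q + ½dt·q⊗(0,ω), renormalized = (-0.0176, -0.7562, 0.6507, 0.0668)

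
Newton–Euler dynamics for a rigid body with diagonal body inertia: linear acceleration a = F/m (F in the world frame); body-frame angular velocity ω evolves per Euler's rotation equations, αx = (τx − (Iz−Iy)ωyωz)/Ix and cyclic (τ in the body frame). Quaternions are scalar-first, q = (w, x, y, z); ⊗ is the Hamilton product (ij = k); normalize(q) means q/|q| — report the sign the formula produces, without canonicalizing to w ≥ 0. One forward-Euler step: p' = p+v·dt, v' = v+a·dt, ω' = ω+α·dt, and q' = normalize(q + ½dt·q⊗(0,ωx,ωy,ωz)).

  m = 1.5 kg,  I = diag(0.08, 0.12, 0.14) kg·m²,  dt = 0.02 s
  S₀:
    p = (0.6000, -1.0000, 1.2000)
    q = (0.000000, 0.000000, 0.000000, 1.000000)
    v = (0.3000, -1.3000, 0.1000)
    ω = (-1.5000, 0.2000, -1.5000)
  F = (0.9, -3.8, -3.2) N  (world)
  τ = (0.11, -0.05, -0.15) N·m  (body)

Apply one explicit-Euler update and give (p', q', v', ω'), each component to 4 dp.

a = F/m = (0.6000, -2.5333, -2.1333)
new position p' = (0.6060, -1.0260, 1.2020)
new velocity v' = (0.3120, -1.3507, 0.0573)
gyro term ω×Iω = (-0.0060, -0.1350, -0.0120)
(τ − ω×Iω)/I = (1.4500, 0.7083, -0.9857)
new body rate ω' = (-1.4710, 0.2142, -1.5197)
q⊗(0,ω) = (1.5000000, -0.2000000, -1.5000000, 0.0000000)
q' = normalize(q + ½dt·q⊗(0,ω)) = (0.0150, -0.0020, -0.0150, 0.9998)

p' = (0.6060, -1.0260, 1.2020)
q' = (0.0150, -0.0020, -0.0150, 0.9998)
v' = (0.3120, -1.3507, 0.0573)
ω' = (-1.4710, 0.2142, -1.5197)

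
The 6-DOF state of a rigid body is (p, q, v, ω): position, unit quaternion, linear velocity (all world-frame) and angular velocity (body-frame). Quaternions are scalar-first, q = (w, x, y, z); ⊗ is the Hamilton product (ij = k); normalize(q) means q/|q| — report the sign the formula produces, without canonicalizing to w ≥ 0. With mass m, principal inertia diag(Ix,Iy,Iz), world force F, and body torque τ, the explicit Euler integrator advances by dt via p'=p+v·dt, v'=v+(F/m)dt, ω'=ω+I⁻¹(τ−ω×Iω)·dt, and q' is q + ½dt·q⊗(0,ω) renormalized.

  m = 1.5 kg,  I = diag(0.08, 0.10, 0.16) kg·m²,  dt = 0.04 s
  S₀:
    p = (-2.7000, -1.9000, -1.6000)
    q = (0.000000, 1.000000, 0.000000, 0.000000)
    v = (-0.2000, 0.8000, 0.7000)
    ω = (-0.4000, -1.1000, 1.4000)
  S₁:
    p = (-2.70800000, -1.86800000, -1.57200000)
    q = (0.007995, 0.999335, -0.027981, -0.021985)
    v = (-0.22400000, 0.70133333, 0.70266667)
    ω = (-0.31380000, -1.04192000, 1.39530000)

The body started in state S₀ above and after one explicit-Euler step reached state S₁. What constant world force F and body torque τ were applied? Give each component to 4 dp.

Δω = ω₁−ω₀ = (0.08620000, 0.05808000, -0.00470000)
I·α + gyro = (0.0800, 0.1900, -0.0100)
v₁ − v₀ = (-0.02400000, -0.09866667, 0.00266667)
F = m·Δv/dt = (-0.9000, -3.7000, 0.1000)

F = (-0.9000, -3.7000, 0.1000)
τ = (0.0800, 0.1900, -0.0100)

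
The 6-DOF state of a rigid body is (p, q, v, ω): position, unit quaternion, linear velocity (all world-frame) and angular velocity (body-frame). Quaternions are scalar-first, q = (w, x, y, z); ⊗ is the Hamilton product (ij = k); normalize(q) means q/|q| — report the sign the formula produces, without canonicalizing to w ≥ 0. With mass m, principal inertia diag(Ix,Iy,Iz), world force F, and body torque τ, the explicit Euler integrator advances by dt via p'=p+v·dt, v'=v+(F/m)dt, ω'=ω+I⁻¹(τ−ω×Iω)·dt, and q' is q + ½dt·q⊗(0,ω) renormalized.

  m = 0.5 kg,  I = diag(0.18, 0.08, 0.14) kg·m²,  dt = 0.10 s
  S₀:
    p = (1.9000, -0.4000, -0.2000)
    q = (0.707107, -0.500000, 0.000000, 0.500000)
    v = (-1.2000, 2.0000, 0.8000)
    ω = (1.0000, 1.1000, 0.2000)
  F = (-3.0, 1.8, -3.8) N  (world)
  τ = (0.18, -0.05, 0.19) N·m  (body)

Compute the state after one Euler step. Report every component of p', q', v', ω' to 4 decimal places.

precession coupling ω×(Iω) = (0.0132, 0.0080, -0.1100)
(τ − ω×Iω)/I = (0.9267, -0.7250, 2.1429)
ω + α·dt = (1.0927, 1.0275, 0.4143)
q⊗(0,ω) = (0.4000000, 0.1571070, 1.3778177, -0.4085786)
q' = normalize(q + ½dt·q⊗(0,ω)) = (0.7251, -0.4908, 0.0687, 0.4782)
new position p' = (1.7800, -0.2000, -0.1200)
v' = v + a·dt = (-1.8000, 2.3600, 0.0400)

p' = (1.7800, -0.2000, -0.1200)
q' = (0.7251, -0.4908, 0.0687, 0.4782)
v' = (-1.8000, 2.3600, 0.0400)
ω' = (1.0927, 1.0275, 0.4143)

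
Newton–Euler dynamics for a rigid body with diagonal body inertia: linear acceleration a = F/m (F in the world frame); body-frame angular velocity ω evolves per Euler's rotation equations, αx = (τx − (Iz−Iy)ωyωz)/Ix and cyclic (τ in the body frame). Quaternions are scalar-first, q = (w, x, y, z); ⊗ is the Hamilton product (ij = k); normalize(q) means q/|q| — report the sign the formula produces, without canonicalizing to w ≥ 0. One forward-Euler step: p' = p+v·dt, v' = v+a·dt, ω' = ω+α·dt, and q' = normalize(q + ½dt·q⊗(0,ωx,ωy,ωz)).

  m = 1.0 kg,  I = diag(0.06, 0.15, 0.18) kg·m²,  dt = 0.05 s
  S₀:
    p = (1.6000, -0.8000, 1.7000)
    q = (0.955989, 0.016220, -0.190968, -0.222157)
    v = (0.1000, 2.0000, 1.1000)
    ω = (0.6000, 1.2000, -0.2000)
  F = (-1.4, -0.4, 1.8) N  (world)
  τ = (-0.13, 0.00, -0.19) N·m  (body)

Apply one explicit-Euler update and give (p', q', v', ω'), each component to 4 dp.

p' = (1.6050, -0.7000, 1.7550)
q' = (0.9598, 0.0382, -0.1654, -0.2235)
v' = (0.0300, 1.9800, 1.1900)
ω' = (0.4977, 1.1952, -0.2708)

a = F/m = (-1.4000, -0.4000, 1.8000)
new position p' = (1.6050, -0.7000, 1.7550)
v + (F/m)dt = (0.0300, 1.9800, 1.1900)
gyro term ω×Iω = (-0.0072, 0.0144, 0.0648)
(τ − ω×Iω)/I = (-2.0467, -0.0960, -1.4156)
new body rate ω' = (0.4977, 1.1952, -0.2708)
2q̇ = q⊗(0,ω) = (0.1749982, 0.8783754, 1.0171366, -0.0571530)
q' = normalize(q + ½dt·q⊗(0,ω)) = (0.9598, 0.0382, -0.1654, -0.2235)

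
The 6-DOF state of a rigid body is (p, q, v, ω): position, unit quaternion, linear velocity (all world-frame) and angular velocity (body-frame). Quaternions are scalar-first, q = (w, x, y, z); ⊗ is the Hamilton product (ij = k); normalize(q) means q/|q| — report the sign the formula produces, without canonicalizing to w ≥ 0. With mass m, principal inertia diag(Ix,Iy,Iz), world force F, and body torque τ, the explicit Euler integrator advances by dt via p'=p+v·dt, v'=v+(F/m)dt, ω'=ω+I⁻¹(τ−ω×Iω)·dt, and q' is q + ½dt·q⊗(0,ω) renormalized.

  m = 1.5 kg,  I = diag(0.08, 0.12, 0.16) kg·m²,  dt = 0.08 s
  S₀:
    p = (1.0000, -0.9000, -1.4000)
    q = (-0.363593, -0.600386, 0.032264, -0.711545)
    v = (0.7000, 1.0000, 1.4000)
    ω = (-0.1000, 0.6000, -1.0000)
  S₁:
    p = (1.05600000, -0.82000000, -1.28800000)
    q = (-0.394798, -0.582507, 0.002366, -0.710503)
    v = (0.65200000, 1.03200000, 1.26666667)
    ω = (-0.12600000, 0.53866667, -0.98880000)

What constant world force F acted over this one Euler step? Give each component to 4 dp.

F = (-0.9000, 0.6000, -2.5000)

v₁ − v₀ = (-0.04800000, 0.03200000, -0.13333333)
m·(v₁−v₀)/dt = (-0.9000, 0.6000, -2.5000)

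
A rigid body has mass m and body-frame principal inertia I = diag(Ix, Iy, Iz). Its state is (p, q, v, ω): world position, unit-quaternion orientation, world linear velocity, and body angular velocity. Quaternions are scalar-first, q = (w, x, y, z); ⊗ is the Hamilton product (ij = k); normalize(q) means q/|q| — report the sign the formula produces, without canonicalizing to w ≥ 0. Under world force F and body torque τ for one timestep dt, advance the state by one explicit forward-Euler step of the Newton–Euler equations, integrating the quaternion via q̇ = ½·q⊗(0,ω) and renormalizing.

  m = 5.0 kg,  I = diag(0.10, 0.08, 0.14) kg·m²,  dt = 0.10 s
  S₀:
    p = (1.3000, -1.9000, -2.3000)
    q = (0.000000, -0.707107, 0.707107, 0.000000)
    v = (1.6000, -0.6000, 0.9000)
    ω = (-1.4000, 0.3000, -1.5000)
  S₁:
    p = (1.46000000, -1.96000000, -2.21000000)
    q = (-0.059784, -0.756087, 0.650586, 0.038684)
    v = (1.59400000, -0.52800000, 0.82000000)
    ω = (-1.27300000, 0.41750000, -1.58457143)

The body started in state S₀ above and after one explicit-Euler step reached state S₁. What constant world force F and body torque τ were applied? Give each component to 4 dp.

velocity change Δv = (-0.00600000, 0.07200000, -0.08000000)
m·(v₁−v₀)/dt = (-0.3000, 3.6000, -4.0000)
rate change Δω = (0.12700000, 0.11750000, -0.08457143)
I·α + gyro = (0.1000, 0.0100, -0.1100)

F = (-0.3000, 3.6000, -4.0000)
τ = (0.1000, 0.0100, -0.1100)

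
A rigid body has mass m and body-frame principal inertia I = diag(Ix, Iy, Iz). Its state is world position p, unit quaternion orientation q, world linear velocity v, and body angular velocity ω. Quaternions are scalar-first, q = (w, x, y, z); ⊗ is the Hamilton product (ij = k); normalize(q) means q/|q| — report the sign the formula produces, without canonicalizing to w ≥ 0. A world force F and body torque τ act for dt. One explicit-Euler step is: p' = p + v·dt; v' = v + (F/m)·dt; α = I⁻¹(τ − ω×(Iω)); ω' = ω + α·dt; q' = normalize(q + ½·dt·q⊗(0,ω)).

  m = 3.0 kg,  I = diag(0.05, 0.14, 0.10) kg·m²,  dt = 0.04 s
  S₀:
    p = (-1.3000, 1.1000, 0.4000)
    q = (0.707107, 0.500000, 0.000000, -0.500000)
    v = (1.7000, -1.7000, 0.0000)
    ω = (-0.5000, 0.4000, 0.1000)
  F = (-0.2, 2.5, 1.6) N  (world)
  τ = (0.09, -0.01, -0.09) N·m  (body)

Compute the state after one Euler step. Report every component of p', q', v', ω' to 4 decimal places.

p' = (-1.2320, 1.0320, 0.4000)
q' = (0.7130, 0.4969, 0.0097, -0.4945)
v' = (1.6973, -1.6667, 0.0213)
ω' = (-0.4267, 0.3964, 0.0712)

(τ − ω×Iω)/I = (1.8320, -0.0893, -0.7200)
new body rate ω' = (-0.4267, 0.3964, 0.0712)
2q̇ = q⊗(0,ω) = (0.3000000, -0.1535535, 0.4828428, 0.2707107)
q + ½dt·q⊗(0,ω), renormalized = (0.7130, 0.4969, 0.0097, -0.4945)
a = (-0.0667, 0.8333, 0.5333)
p + v·dt = (-1.2320, 1.0320, 0.4000)
v' = v + a·dt = (1.6973, -1.6667, 0.0213)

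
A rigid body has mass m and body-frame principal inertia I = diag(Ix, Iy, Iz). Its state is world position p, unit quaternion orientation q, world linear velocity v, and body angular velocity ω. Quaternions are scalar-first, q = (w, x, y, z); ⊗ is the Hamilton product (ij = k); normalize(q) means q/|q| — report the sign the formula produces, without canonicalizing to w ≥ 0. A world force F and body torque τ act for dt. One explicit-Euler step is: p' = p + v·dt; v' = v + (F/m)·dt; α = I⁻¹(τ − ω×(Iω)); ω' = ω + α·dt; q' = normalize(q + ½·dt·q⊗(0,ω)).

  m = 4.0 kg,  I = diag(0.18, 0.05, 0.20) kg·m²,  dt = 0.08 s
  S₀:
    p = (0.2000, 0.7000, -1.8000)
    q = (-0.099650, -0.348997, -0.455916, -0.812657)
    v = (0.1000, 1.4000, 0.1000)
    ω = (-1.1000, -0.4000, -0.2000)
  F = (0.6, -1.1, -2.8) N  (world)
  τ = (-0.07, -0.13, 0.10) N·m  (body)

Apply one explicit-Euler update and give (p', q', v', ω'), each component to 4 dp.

linear accel F/m = (0.1500, -0.2750, -0.7000)
p + v·dt = (0.2080, 0.8120, -1.7920)
v + (F/m)dt = (0.1120, 1.3780, 0.0440)
ω×(Iω) gyroscopic = (0.0120, -0.0044, -0.0572)
(τ − ω×Iω)/I = (-0.4556, -2.5120, 0.7860)
new body rate ω' = (-1.1364, -0.6010, -0.1371)
q⊗(0,ω) = (-0.7287945, -0.1242646, 0.8639833, -0.3419788)
q' = normalize(q + ½dt·q⊗(0,ω)) = (-0.1287, -0.3536, -0.4209, -0.8254)

p' = (0.2080, 0.8120, -1.7920)
q' = (-0.1287, -0.3536, -0.4209, -0.8254)
v' = (0.1120, 1.3780, 0.0440)
ω' = (-1.1364, -0.6010, -0.1371)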